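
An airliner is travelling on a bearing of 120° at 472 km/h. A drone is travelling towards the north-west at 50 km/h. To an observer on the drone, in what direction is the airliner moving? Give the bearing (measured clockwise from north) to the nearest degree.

Taking east as x and north as y: airliner velocity = (408.764, -236.000) km/h; drone velocity = (-35.355, 35.355) km/h.
Velocity of airliner relative to drone = (408.764, -236.000) − (-35.355, 35.355) = (444.119, -271.355) km/h.
Bearing = atan2(444.12, -271.36) = 121.42° clockwise from north.

121°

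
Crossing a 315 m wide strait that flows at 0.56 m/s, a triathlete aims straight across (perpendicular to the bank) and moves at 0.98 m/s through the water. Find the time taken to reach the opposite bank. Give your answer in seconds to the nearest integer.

The component of the triathlete's velocity perpendicular to the bank is 0.98 m/s.
The flow acts along the bank and has no component across it.
Time = 315 / 0.980 = 321.429 s.

321 s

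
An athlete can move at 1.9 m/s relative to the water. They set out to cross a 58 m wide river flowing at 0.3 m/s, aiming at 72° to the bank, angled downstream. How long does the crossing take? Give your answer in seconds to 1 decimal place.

The component of the athlete's velocity perpendicular to the bank is 1.9 × sin 72° = 1.807 m/s.
The current is parallel to the bank, so it does not affect the crossing time.
Time = 58 / 1.807 = 32.097 s.

32.1 s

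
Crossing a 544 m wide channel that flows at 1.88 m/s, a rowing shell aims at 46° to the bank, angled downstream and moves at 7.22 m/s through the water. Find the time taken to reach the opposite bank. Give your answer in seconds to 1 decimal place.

104.7 s

The component of the rowing shell's velocity perpendicular to the bank is 7.22 × sin 46° = 5.194 m/s.
The current is parallel to the bank, so it does not affect the crossing time.
Time = 544 / 5.194 = 104.744 s.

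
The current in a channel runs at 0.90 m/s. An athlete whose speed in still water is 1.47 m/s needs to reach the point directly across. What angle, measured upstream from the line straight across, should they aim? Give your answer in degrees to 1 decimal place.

37.8°

To cancel the current, the upstream component of the athlete's velocity must equal the flow: 1.47 sin θ = 0.90.
sin θ = 0.90 / 1.47 = 0.6122.
θ = arcsin(0.6122) = 37.752°.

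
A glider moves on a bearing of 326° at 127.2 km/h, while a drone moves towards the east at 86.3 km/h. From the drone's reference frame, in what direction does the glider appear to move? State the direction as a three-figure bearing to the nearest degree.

Taking east as x and north as y: glider velocity = (-71.129, 105.454) km/h; drone velocity = (86.300, 0.000) km/h.
Velocity of glider relative to drone = (-71.129, 105.454) − (86.300, 0.000) = (-157.429, 105.454) km/h.
Bearing = atan2(-157.43, 105.45) = 303.82° clockwise from north.

304°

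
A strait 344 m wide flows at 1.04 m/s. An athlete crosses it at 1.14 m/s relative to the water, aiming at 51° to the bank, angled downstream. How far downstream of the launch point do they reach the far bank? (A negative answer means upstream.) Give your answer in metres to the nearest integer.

682 m

Perpendicular speed = 0.886 m/s; crossing time = 344 / 0.886 = 388.285 s.
Net downstream speed = 1.757 m/s.
Drift = 1.757 × 388.285 = 682.382 m (downstream).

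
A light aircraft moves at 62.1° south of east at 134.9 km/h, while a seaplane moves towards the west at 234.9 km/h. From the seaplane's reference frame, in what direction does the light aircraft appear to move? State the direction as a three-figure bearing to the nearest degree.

112°

Taking east as x and north as y: light aircraft velocity = (63.124, -119.220) km/h; seaplane velocity = (-234.900, 0.000) km/h.
Velocity of light aircraft relative to seaplane = (63.124, -119.220) − (-234.900, 0.000) = (298.024, -119.220) km/h.
Bearing = atan2(298.02, -119.22) = 111.80° clockwise from north.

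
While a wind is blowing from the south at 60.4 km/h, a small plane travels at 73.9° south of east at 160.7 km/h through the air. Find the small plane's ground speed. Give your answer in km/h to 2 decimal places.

104.03 km/h

Taking east as x and north as y: velocity relative to the air = (44.564, -154.397) km/h; the air relative to ground = (0.000, 60.400) km/h.
Velocity relative to ground = (44.564, -154.397) + (0.000, 60.400) = (44.564, -93.997) km/h.
Speed = |(44.564, -93.997)| = 104.026 km/h.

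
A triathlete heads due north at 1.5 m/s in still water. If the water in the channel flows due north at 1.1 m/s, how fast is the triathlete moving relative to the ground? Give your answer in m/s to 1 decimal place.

2.6 m/s

Taking east as x and north as y: velocity relative to the water = (0.000, 1.500) m/s; the water relative to ground = (0.000, 1.100) m/s.
Velocity relative to ground = (0.000, 1.500) + (0.000, 1.100) = (0.000, 2.600) m/s.
Speed = |(0.000, 2.600)| = 2.600 m/s.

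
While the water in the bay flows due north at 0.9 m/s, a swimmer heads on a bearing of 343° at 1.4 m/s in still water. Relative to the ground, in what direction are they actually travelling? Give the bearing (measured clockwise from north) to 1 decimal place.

Taking east as x and north as y: velocity relative to the water = (-0.409, 1.339) m/s; the water relative to ground = (0.000, 0.900) m/s.
Velocity relative to ground = (-0.409, 1.339) + (0.000, 0.900) = (-0.409, 2.239) m/s.
Bearing = atan2(-0.41, 2.24) = 349.64° clockwise from north.

349.6°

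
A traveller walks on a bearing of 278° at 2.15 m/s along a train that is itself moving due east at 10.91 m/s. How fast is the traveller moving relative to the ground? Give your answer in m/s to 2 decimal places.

Taking east as x and north as y: train velocity = (10.910, 0.000) m/s; traveller velocity relative to train = (-2.129, 0.299) m/s.
Velocity relative to ground = (10.910, 0.000) + (-2.129, 0.299) = (8.781, 0.299) m/s.
Speed = |(8.781, 0.299)| = 8.786 m/s.

8.79 m/s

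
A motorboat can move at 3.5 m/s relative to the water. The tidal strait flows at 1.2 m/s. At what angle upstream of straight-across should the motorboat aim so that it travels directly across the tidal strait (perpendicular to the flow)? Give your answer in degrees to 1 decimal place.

20.1°

To cancel the current, the upstream component of the motorboat's velocity must equal the flow: 3.5 sin θ = 1.2.
sin θ = 1.2 / 3.5 = 0.3429.
θ = arcsin(0.3429) = 20.051°.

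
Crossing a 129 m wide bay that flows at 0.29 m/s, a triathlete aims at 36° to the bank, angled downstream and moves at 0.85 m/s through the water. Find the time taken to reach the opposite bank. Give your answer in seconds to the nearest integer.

258 s

The component of the triathlete's velocity perpendicular to the bank is 0.85 × sin 36° = 0.500 m/s.
The flow acts along the bank and has no component across it.
Time = 129 / 0.500 = 258.198 s.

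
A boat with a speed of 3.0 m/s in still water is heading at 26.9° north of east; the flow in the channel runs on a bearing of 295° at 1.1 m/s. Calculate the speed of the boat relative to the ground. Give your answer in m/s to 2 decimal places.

2.48 m/s

Taking east as x and north as y: velocity relative to the water = (2.675, 1.357) m/s; the water relative to ground = (-0.997, 0.465) m/s.
Velocity relative to ground = (2.675, 1.357) + (-0.997, 0.465) = (1.678, 1.822) m/s.
Speed = |(1.678, 1.822)| = 2.477 m/s.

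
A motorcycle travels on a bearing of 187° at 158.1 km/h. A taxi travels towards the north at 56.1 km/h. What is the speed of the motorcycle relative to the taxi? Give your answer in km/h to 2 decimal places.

213.89 km/h

Taking east as x and north as y: motorcycle velocity = (-19.268, -156.922) km/h; taxi velocity = (0.000, 56.100) km/h.
Velocity of motorcycle relative to taxi = (-19.268, -156.922) − (0.000, 56.100) = (-19.268, -213.022) km/h.
Magnitude = |(-19.268, -213.022)| = 213.891 km/h.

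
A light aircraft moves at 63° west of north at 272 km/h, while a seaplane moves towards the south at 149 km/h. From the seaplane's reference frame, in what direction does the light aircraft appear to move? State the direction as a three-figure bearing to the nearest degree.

318°

Taking east as x and north as y: light aircraft velocity = (-242.354, 123.485) km/h; seaplane velocity = (0.000, -149.000) km/h.
Velocity of light aircraft relative to seaplane = (-242.354, 123.485) − (0.000, -149.000) = (-242.354, 272.485) km/h.
Bearing = atan2(-242.35, 272.49) = 318.35° clockwise from north.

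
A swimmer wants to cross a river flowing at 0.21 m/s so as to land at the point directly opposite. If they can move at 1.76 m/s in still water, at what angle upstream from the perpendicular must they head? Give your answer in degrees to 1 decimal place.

6.9°

To cancel the current, the upstream component of the swimmer's velocity must equal the flow: 1.76 sin θ = 0.21.
sin θ = 0.21 / 1.76 = 0.1193.
θ = arcsin(0.1193) = 6.853°.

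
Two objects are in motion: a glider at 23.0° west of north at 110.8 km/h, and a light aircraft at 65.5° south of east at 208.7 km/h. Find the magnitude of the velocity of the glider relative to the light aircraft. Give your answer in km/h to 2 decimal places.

319.48 km/h

Taking east as x and north as y: glider velocity = (-43.293, 101.992) km/h; light aircraft velocity = (86.546, -189.909) km/h.
Velocity of glider relative to light aircraft = (-43.293, 101.992) − (86.546, -189.909) = (-129.839, 291.901) km/h.
Magnitude = |(-129.839, 291.901)| = 319.475 km/h.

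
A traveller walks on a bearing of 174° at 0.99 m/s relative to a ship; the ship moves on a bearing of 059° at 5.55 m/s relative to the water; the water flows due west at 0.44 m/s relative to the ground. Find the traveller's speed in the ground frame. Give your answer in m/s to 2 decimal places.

In east/north components (m/s): traveller relative to ship = (0.103, -0.985); ship relative to water = (4.757, 2.858); water relative to ground = (-0.440, 0.000).
Sum = (4.421, 1.874) m/s.
Speed = |(4.421, 1.874)| = 4.802 m/s.

4.80 m/s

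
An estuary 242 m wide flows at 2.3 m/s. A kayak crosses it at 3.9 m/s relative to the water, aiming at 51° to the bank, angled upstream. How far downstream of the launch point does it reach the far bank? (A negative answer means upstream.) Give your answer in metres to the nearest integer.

Perpendicular speed = 3.031 m/s; crossing time = 242 / 3.031 = 79.845 s.
Net downstream speed = -0.154 m/s.
Drift = -0.154 × 79.845 = -12.324 m (upstream).

-12 m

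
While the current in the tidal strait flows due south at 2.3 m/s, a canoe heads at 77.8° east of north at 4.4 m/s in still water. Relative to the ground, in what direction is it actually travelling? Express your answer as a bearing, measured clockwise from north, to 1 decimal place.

Taking east as x and north as y: velocity relative to the water = (4.301, 0.930) m/s; the water relative to ground = (0.000, -2.300) m/s.
Velocity relative to ground = (4.301, 0.930) + (0.000, -2.300) = (4.301, -1.370) m/s.
Bearing = atan2(4.30, -1.37) = 107.67° clockwise from north.

107.7°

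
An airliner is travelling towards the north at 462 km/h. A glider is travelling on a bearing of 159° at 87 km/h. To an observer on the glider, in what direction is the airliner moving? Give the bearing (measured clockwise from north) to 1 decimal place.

356.7°

Taking east as x and north as y: airliner velocity = (0.000, 462.000) km/h; glider velocity = (31.178, -81.221) km/h.
Velocity of airliner relative to glider = (0.000, 462.000) − (31.178, -81.221) = (-31.178, 543.221) km/h.
Bearing = atan2(-31.18, 543.22) = 356.72° clockwise from north.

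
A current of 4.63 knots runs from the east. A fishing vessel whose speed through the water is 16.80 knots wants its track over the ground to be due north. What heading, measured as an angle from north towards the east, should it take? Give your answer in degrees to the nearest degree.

The current pushes perpendicular to the desired track; the heading must have a component into the current equal to 4.63 knots: 16.80 sin θ = 4.63.
sin θ = 0.2756, so θ = 15.997°.

16°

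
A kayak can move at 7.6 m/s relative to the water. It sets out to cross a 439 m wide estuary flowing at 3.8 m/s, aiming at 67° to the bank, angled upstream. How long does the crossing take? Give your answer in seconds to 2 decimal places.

62.75 s

The component of the kayak's velocity perpendicular to the bank is 7.6 × sin 67° = 6.996 m/s.
Only the cross-stream component determines the crossing time; the current contributes nothing perpendicular to the bank.
Time = 439 / 6.996 = 62.752 s.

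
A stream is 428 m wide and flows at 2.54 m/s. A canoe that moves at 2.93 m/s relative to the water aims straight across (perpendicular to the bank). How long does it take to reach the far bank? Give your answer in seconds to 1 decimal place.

146.1 s

The component of the canoe's velocity perpendicular to the bank is 2.93 m/s.
The flow acts along the bank and has no component across it.
Time = 428 / 2.930 = 146.075 s.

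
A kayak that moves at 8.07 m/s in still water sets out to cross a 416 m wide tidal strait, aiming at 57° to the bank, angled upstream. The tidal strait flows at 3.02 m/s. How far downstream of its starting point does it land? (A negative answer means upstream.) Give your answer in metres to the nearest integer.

-85 m

Perpendicular speed = 6.768 m/s; crossing time = 416 / 6.768 = 61.465 s.
Net downstream speed = -1.375 m/s.
Drift = -1.375 × 61.465 = -84.529 m (upstream).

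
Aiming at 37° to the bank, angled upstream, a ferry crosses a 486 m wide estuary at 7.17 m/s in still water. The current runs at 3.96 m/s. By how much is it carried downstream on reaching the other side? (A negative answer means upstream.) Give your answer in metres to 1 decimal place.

-198.9 m

Perpendicular speed = 4.315 m/s; crossing time = 486 / 4.315 = 112.630 s.
Net downstream speed = -1.766 m/s.
Drift = -1.766 × 112.630 = -198.929 m (upstream).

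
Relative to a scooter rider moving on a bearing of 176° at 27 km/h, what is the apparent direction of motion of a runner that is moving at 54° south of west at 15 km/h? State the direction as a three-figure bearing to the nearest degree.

Taking east as x and north as y: runner velocity = (-8.817, -12.135) km/h; scooter rider velocity = (1.883, -26.934) km/h.
Velocity of runner relative to scooter rider = (-8.817, -12.135) − (1.883, -26.934) = (-10.700, 14.799) km/h.
Bearing = atan2(-10.70, 14.80) = 324.13° clockwise from north.

324°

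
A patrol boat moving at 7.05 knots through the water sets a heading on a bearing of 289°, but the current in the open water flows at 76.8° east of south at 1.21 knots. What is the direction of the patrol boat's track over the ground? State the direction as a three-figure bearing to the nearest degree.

290°

Taking east as x and north as y: velocity relative to the water = (-6.666, 2.295) knots; the water relative to ground = (1.178, -0.276) knots.
Velocity relative to ground = (-6.666, 2.295) + (1.178, -0.276) = (-5.488, 2.019) knots.
Bearing = atan2(-5.49, 2.02) = 290.20° clockwise from north.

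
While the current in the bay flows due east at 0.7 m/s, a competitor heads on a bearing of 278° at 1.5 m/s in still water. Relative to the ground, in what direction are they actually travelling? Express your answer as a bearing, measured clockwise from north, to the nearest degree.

Taking east as x and north as y: velocity relative to the water = (-1.485, 0.209) m/s; the water relative to ground = (0.700, 0.000) m/s.
Velocity relative to ground = (-1.485, 0.209) + (0.700, 0.000) = (-0.785, 0.209) m/s.
Bearing = atan2(-0.79, 0.21) = 284.89° clockwise from north.

285°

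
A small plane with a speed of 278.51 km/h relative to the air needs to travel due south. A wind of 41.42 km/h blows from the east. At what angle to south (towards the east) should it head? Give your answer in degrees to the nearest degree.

The wind pushes perpendicular to the desired track; the heading must have a component into the wind equal to 41.42 km/h: 278.51 sin θ = 41.42.
sin θ = 0.1487, so θ = 8.553°.

9°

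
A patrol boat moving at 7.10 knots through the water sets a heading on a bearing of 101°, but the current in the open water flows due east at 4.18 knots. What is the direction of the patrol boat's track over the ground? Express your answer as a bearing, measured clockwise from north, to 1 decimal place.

Taking east as x and north as y: velocity relative to the water = (6.970, -1.355) knots; the water relative to ground = (4.180, 0.000) knots.
Velocity relative to ground = (6.970, -1.355) + (4.180, 0.000) = (11.150, -1.355) knots.
Bearing = atan2(11.15, -1.35) = 96.93° clockwise from north.

096.9°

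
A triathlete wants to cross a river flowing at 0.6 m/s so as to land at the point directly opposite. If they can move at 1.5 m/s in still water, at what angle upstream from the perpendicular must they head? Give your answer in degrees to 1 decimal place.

To cancel the current, the upstream component of the triathlete's velocity must equal the flow: 1.5 sin θ = 0.6.
sin θ = 0.6 / 1.5 = 0.4000.
θ = arcsin(0.4000) = 23.578°.

23.6°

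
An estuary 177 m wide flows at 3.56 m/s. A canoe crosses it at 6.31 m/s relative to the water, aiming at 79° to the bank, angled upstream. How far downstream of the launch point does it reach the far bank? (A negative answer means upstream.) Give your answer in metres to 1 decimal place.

Perpendicular speed = 6.194 m/s; crossing time = 177 / 6.194 = 28.576 s.
Net downstream speed = 2.356 m/s.
Drift = 2.356 × 28.576 = 67.324 m (downstream).

67.3 m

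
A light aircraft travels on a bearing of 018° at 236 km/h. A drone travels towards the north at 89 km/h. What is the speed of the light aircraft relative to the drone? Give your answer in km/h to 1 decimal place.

153.8 km/h

Taking east as x and north as y: light aircraft velocity = (72.928, 224.449) km/h; drone velocity = (0.000, 89.000) km/h.
Velocity of light aircraft relative to drone = (72.928, 224.449) − (0.000, 89.000) = (72.928, 135.449) km/h.
Magnitude = |(72.928, 135.449)| = 153.834 km/h.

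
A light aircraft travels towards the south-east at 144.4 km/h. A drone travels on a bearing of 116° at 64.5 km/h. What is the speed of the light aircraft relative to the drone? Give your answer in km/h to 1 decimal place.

86.0 km/h

Taking east as x and north as y: light aircraft velocity = (102.106, -102.106) km/h; drone velocity = (57.972, -28.275) km/h.
Velocity of light aircraft relative to drone = (102.106, -102.106) − (57.972, -28.275) = (44.134, -73.831) km/h.
Magnitude = |(44.134, -73.831)| = 86.017 km/h.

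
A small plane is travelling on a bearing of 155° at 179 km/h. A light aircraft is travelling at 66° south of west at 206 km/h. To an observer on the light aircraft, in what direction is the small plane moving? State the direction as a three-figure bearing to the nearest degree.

Taking east as x and north as y: small plane velocity = (75.649, -162.229) km/h; light aircraft velocity = (-83.788, -188.190) km/h.
Velocity of small plane relative to light aircraft = (75.649, -162.229) − (-83.788, -188.190) = (159.436, 25.961) km/h.
Bearing = atan2(159.44, 25.96) = 80.75° clockwise from north.

081°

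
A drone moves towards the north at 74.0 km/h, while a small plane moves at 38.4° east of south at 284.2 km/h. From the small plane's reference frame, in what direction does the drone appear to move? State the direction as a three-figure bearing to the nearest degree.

329°

Taking east as x and north as y: drone velocity = (0.000, 74.000) km/h; small plane velocity = (176.530, -222.726) km/h.
Velocity of drone relative to small plane = (0.000, 74.000) − (176.530, -222.726) = (-176.530, 296.726) km/h.
Bearing = atan2(-176.53, 296.73) = 329.25° clockwise from north.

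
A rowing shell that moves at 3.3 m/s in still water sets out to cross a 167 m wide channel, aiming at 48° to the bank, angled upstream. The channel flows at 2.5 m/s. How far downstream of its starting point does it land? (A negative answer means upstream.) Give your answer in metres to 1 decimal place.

19.9 m

Perpendicular speed = 2.452 m/s; crossing time = 167 / 2.452 = 68.097 s.
Net downstream speed = 0.292 m/s.
Drift = 0.292 × 68.097 = 19.875 m (downstream).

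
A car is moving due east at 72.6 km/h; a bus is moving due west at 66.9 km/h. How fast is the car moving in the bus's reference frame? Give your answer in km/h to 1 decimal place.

Taking east as x and north as y: car velocity = (72.600, 0.000) km/h; bus velocity = (-66.900, 0.000) km/h.
Velocity of car relative to bus = (72.600, 0.000) − (-66.900, 0.000) = (139.500, 0.000) km/h.
Magnitude = |(139.500, 0.000)| = 139.500 km/h.

139.5 km/h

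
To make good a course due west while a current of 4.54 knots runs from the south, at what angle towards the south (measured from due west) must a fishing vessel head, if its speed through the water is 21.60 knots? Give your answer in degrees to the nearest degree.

12°

The current pushes perpendicular to the desired track; the heading must have a component into the current equal to 4.54 knots: 21.60 sin θ = 4.54.
sin θ = 0.2102, so θ = 12.133°.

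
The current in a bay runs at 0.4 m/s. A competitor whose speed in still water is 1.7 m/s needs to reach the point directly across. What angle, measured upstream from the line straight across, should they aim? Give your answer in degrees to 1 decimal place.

13.6°

To cancel the current, the upstream component of the competitor's velocity must equal the flow: 1.7 sin θ = 0.4.
sin θ = 0.4 / 1.7 = 0.2353.
θ = arcsin(0.2353) = 13.609°.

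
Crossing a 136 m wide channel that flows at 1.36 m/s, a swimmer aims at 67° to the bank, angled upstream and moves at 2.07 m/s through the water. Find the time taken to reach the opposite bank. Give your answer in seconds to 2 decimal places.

The component of the swimmer's velocity perpendicular to the bank is 2.07 × sin 67° = 1.905 m/s.
Only the cross-stream component determines the crossing time; the current contributes nothing perpendicular to the bank.
Time = 136 / 1.905 = 71.374 s.

71.37 s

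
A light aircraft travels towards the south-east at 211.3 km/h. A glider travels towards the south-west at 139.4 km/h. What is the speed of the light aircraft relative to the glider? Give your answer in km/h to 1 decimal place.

Taking east as x and north as y: light aircraft velocity = (149.412, -149.412) km/h; glider velocity = (-98.571, -98.571) km/h.
Velocity of light aircraft relative to glider = (149.412, -149.412) − (-98.571, -98.571) = (247.982, -50.841) km/h.
Magnitude = |(247.982, -50.841)| = 253.140 km/h.

253.1 km/h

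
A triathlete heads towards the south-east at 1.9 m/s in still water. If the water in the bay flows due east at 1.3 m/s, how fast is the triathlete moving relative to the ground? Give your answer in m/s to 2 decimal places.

Taking east as x and north as y: velocity relative to the water = (1.344, -1.344) m/s; the water relative to ground = (1.300, 0.000) m/s.
Velocity relative to ground = (1.344, -1.344) + (1.300, 0.000) = (2.644, -1.344) m/s.
Speed = |(2.644, -1.344)| = 2.965 m/s.

2.97 m/s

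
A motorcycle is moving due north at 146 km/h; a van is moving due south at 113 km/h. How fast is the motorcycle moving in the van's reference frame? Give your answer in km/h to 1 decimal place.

259.0 km/h

Taking east as x and north as y: motorcycle velocity = (0.000, 146.000) km/h; van velocity = (0.000, -113.000) km/h.
Velocity of motorcycle relative to van = (0.000, 146.000) − (0.000, -113.000) = (0.000, 259.000) km/h.
Magnitude = |(0.000, 259.000)| = 259.000 km/h.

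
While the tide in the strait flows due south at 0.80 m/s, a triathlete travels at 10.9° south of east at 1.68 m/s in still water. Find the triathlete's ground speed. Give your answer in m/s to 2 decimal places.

Taking east as x and north as y: velocity relative to the water = (1.650, -0.318) m/s; the water relative to ground = (0.000, -0.800) m/s.
Velocity relative to ground = (1.650, -0.318) + (0.000, -0.800) = (1.650, -1.118) m/s.
Speed = |(1.650, -1.118)| = 1.993 m/s.

1.99 m/s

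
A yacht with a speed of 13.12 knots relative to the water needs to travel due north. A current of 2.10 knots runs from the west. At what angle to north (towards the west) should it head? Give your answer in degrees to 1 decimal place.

9.2°

The current pushes perpendicular to the desired track; the heading must have a component into the current equal to 2.10 knots: 13.12 sin θ = 2.10.
sin θ = 0.1601, so θ = 9.210°.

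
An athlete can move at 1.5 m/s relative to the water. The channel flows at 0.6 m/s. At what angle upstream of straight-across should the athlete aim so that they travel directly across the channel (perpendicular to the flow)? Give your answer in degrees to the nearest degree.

To cancel the current, the upstream component of the athlete's velocity must equal the flow: 1.5 sin θ = 0.6.
sin θ = 0.6 / 1.5 = 0.4000.
θ = arcsin(0.4000) = 23.578°.

24°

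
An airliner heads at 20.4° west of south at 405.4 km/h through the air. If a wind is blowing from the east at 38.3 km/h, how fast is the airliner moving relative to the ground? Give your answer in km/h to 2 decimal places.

Taking east as x and north as y: velocity relative to the air = (-141.311, -379.974) km/h; the air relative to ground = (-38.300, 0.000) km/h.
Velocity relative to ground = (-141.311, -379.974) + (-38.300, 0.000) = (-179.611, -379.974) km/h.
Speed = |(-179.611, -379.974)| = 420.286 km/h.

420.29 km/h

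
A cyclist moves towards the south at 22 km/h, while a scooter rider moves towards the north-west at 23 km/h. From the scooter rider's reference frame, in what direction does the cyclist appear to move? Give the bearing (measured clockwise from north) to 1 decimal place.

Taking east as x and north as y: cyclist velocity = (0.000, -22.000) km/h; scooter rider velocity = (-16.263, 16.263) km/h.
Velocity of cyclist relative to scooter rider = (0.000, -22.000) − (-16.263, 16.263) = (16.263, -38.263) km/h.
Bearing = atan2(16.26, -38.26) = 156.97° clockwise from north.

157.0°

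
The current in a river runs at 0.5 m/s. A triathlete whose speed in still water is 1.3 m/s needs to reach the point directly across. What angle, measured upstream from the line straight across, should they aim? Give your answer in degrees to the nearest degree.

To cancel the current, the upstream component of the triathlete's velocity must equal the flow: 1.3 sin θ = 0.5.
sin θ = 0.5 / 1.3 = 0.3846.
θ = arcsin(0.3846) = 22.620°.

23°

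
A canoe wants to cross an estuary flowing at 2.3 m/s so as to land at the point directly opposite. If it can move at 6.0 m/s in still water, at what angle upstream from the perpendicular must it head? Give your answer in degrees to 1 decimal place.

To cancel the current, the upstream component of the canoe's velocity must equal the flow: 6.0 sin θ = 2.3.
sin θ = 2.3 / 6.0 = 0.3833.
θ = arcsin(0.3833) = 22.540°.

22.5°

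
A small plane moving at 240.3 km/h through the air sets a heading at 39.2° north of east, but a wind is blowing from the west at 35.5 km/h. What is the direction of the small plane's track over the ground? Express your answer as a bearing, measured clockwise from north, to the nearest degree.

Taking east as x and north as y: velocity relative to the air = (186.219, 151.877) km/h; the air relative to ground = (35.500, 0.000) km/h.
Velocity relative to ground = (186.219, 151.877) + (35.500, 0.000) = (221.719, 151.877) km/h.
Bearing = atan2(221.72, 151.88) = 55.59° clockwise from north.

056°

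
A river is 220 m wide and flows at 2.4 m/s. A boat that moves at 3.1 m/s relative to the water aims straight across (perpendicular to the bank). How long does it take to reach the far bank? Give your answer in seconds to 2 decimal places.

The component of the boat's velocity perpendicular to the bank is 3.1 m/s.
Only the cross-stream component determines the crossing time; the current contributes nothing perpendicular to the bank.
Time = 220 / 3.100 = 70.968 s.

70.97 s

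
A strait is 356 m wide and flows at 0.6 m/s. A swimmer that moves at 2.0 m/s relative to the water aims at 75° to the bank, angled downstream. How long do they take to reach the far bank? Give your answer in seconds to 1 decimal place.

184.3 s

The component of the swimmer's velocity perpendicular to the bank is 2.0 × sin 75° = 1.932 m/s.
The flow acts along the bank and has no component across it.
Time = 356 / 1.932 = 184.279 s.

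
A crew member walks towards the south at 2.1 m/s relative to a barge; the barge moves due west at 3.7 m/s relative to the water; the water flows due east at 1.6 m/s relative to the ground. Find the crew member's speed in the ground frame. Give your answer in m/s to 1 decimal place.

3.0 m/s

In east/north components (m/s): crew member relative to barge = (0.000, -2.100); barge relative to water = (-3.700, 0.000); water relative to ground = (1.600, 0.000).
Sum = (-2.100, -2.100) m/s.
Speed = |(-2.100, -2.100)| = 2.970 m/s.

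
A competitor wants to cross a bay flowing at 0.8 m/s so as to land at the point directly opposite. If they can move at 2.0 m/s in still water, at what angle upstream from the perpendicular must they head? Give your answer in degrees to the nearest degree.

To cancel the current, the upstream component of the competitor's velocity must equal the flow: 2.0 sin θ = 0.8.
sin θ = 0.8 / 2.0 = 0.4000.
θ = arcsin(0.4000) = 23.578°.

24°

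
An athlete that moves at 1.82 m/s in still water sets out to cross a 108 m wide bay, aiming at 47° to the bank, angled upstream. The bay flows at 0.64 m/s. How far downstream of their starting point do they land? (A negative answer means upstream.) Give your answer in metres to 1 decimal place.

Perpendicular speed = 1.331 m/s; crossing time = 108 / 1.331 = 81.138 s.
Net downstream speed = -0.601 m/s.
Drift = -0.601 × 81.138 = -48.783 m (upstream).

-48.8 m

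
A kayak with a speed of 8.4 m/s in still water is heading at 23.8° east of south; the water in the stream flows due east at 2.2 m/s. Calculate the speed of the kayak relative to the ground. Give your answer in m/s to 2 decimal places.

9.50 m/s

Taking east as x and north as y: velocity relative to the water = (3.390, -7.686) m/s; the water relative to ground = (2.200, 0.000) m/s.
Velocity relative to ground = (3.390, -7.686) + (2.200, 0.000) = (5.590, -7.686) m/s.
Speed = |(5.590, -7.686)| = 9.503 m/s.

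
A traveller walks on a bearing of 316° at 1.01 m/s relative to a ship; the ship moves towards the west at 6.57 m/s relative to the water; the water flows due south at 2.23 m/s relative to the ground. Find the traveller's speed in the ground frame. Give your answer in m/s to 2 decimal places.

7.43 m/s

In east/north components (m/s): traveller relative to ship = (-0.702, 0.727); ship relative to water = (-6.570, 0.000); water relative to ground = (0.000, -2.230).
Sum = (-7.272, -1.503) m/s.
Speed = |(-7.272, -1.503)| = 7.425 m/s.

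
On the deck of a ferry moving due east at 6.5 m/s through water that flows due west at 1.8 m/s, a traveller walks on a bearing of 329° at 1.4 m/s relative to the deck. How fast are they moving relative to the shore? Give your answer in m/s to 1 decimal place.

In east/north components (m/s): traveller relative to ferry = (-0.721, 1.200); ferry relative to water = (6.500, 0.000); water relative to ground = (-1.800, 0.000).
Sum = (3.979, 1.200) m/s.
Speed = |(3.979, 1.200)| = 4.156 m/s.

4.2 m/s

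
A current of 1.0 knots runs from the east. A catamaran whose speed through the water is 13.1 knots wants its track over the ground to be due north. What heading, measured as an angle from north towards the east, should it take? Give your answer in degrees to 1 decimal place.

4.4°

The current pushes perpendicular to the desired track; the heading must have a component into the current equal to 1.0 knots: 13.1 sin θ = 1.0.
sin θ = 0.0763, so θ = 4.378°.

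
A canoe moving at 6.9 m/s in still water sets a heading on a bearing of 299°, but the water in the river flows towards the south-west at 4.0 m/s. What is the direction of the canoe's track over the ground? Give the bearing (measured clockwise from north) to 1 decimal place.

Taking east as x and north as y: velocity relative to the water = (-6.035, 3.345) m/s; the water relative to ground = (-2.828, -2.828) m/s.
Velocity relative to ground = (-6.035, 3.345) + (-2.828, -2.828) = (-8.863, 0.517) m/s.
Bearing = atan2(-8.86, 0.52) = 273.34° clockwise from north.

273.3°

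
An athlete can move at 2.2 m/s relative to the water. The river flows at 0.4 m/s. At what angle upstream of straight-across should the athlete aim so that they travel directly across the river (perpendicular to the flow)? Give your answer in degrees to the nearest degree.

10°

To cancel the current, the upstream component of the athlete's velocity must equal the flow: 2.2 sin θ = 0.4.
sin θ = 0.4 / 2.2 = 0.1818.
θ = arcsin(0.1818) = 10.476°.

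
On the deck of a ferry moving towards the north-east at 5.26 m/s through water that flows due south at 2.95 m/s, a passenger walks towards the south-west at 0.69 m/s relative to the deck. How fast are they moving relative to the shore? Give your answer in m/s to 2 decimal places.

In east/north components (m/s): passenger relative to ferry = (-0.488, -0.488); ferry relative to water = (3.719, 3.719); water relative to ground = (0.000, -2.950).
Sum = (3.231, 0.281) m/s.
Speed = |(3.231, 0.281)| = 3.244 m/s.

3.24 m/s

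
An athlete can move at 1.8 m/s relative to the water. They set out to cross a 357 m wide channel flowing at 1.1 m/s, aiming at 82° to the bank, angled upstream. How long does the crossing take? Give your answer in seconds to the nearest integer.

The component of the athlete's velocity perpendicular to the bank is 1.8 × sin 82° = 1.782 m/s.
The flow acts along the bank and has no component across it.
Time = 357 / 1.782 = 200.282 s.

200 s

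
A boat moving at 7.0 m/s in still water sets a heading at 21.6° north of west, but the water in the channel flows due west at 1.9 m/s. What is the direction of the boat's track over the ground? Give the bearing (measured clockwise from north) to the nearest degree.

287°

Taking east as x and north as y: velocity relative to the water = (-6.508, 2.577) m/s; the water relative to ground = (-1.900, 0.000) m/s.
Velocity relative to ground = (-6.508, 2.577) + (-1.900, 0.000) = (-8.408, 2.577) m/s.
Bearing = atan2(-8.41, 2.58) = 287.04° clockwise from north.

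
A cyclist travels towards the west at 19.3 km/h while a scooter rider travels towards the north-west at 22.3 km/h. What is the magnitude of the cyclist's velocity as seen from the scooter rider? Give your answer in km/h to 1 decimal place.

16.2 km/h

Taking east as x and north as y: cyclist velocity = (-19.300, 0.000) km/h; scooter rider velocity = (-15.768, 15.768) km/h.
Velocity of cyclist relative to scooter rider = (-19.300, 0.000) − (-15.768, 15.768) = (-3.532, -15.768) km/h.
Magnitude = |(-3.532, -15.768)| = 16.159 km/h.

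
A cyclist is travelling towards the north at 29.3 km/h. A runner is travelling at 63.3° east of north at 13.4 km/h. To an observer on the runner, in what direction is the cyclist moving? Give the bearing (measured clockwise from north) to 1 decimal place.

332.8°

Taking east as x and north as y: cyclist velocity = (0.000, 29.300) km/h; runner velocity = (11.971, 6.021) km/h.
Velocity of cyclist relative to runner = (0.000, 29.300) − (11.971, 6.021) = (-11.971, 23.279) km/h.
Bearing = atan2(-11.97, 23.28) = 332.79° clockwise from north.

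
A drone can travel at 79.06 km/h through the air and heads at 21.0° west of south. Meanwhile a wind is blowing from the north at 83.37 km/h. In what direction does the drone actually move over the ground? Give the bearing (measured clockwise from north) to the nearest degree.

190°

Taking east as x and north as y: velocity relative to the air = (-28.333, -73.809) km/h; the air relative to ground = (0.000, -83.370) km/h.
Velocity relative to ground = (-28.333, -73.809) + (0.000, -83.370) = (-28.333, -157.179) km/h.
Bearing = atan2(-28.33, -157.18) = 190.22° clockwise from north.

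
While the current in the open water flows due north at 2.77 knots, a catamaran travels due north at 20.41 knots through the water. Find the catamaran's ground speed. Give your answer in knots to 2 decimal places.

Taking east as x and north as y: velocity relative to the water = (0.000, 20.410) knots; the water relative to ground = (0.000, 2.770) knots.
Velocity relative to ground = (0.000, 20.410) + (0.000, 2.770) = (0.000, 23.180) knots.
Speed = |(0.000, 23.180)| = 23.180 knots.

23.18 knots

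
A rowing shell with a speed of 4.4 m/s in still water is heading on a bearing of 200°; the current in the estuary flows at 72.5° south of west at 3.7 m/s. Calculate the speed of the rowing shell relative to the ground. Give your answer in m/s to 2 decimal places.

Taking east as x and north as y: velocity relative to the water = (-1.505, -4.135) m/s; the water relative to ground = (-1.113, -3.529) m/s.
Velocity relative to ground = (-1.505, -4.135) + (-1.113, -3.529) = (-2.618, -7.663) m/s.
Speed = |(-2.618, -7.663)| = 8.098 m/s.

8.10 m/s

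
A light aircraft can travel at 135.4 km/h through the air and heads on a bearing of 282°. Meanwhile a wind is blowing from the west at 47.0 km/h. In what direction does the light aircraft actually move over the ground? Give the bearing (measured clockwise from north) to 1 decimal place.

Taking east as x and north as y: velocity relative to the air = (-132.441, 28.151) km/h; the air relative to ground = (47.000, 0.000) km/h.
Velocity relative to ground = (-132.441, 28.151) + (47.000, 0.000) = (-85.441, 28.151) km/h.
Bearing = atan2(-85.44, 28.15) = 288.24° clockwise from north.

288.2°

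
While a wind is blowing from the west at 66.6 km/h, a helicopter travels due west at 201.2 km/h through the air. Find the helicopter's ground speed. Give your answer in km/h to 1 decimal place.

134.6 km/h

Taking east as x and north as y: velocity relative to the air = (-201.200, 0.000) km/h; the air relative to ground = (66.600, 0.000) km/h.
Velocity relative to ground = (-201.200, 0.000) + (66.600, 0.000) = (-134.600, 0.000) km/h.
Speed = |(-134.600, 0.000)| = 134.600 km/h.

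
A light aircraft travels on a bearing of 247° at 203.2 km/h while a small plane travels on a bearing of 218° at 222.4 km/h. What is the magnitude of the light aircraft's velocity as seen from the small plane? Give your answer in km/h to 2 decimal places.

Taking east as x and north as y: light aircraft velocity = (-187.047, -79.397) km/h; small plane velocity = (-136.923, -175.254) km/h.
Velocity of light aircraft relative to small plane = (-187.047, -79.397) − (-136.923, -175.254) = (-50.123, 95.857) km/h.
Magnitude = |(-50.123, 95.857)| = 108.171 km/h.

108.17 km/h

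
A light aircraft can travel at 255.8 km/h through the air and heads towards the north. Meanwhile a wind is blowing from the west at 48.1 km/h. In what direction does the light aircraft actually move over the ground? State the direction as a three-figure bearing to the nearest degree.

Taking east as x and north as y: velocity relative to the air = (0.000, 255.800) km/h; the air relative to ground = (48.100, 0.000) km/h.
Velocity relative to ground = (0.000, 255.800) + (48.100, 0.000) = (48.100, 255.800) km/h.
Bearing = atan2(48.10, 255.80) = 10.65° clockwise from north.

011°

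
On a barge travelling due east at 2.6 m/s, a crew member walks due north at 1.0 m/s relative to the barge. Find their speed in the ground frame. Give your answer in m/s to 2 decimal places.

Taking east as x and north as y: barge velocity = (2.600, 0.000) m/s; crew member velocity relative to barge = (0.000, 1.000) m/s.
Velocity relative to ground = (2.600, 0.000) + (0.000, 1.000) = (2.600, 1.000) m/s.
Speed = |(2.600, 1.000)| = 2.786 m/s.

2.79 m/s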